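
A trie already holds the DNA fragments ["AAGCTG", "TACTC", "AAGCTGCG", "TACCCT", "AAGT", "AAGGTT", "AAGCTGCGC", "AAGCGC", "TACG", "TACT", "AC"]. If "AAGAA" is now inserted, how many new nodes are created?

The longest prefix of "AAGAA" already in the trie is "AAG" (length 3).
Each of the 2 remaining characters creates one node.

2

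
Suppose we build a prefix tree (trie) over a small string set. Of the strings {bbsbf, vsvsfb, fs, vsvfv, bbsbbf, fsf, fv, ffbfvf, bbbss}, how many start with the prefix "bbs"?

Walk to "bbs"; the words in its subtree are exactly those with that prefix.
Matches: "bbsbbf", "bbsbf"
Count: 2

2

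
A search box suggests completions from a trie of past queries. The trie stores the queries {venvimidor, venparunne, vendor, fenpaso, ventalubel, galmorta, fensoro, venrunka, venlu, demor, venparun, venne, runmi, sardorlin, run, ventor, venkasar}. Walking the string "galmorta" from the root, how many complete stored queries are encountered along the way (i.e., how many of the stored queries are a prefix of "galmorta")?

1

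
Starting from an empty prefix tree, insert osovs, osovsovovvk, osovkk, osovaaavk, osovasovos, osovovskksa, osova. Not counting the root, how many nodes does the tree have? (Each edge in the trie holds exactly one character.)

Insert word by word; a character creates a node only if that edge doesn't already exist:
  "osovs" → 5 new (o, s, o, v, s)
  "osovsovovvk" → prefix "osovs" already present; 6 new (o, v, o, v, v, k)
  "osovkk" → prefix "osov" already present; 2 new (k, k)
  "osovaaavk" → prefix "osov" already present; 5 new (a, a, a, v, k)
  "osovasovos" → prefix "osova" already present; 5 new (s, o, v, o, s)
  "osovovskksa" → prefix "osov" already present; 7 new (o, v, s, k, k, s, a)
  "osova" → prefix "osova" already present; 0 new (none)
Total nodes = 5 + 6 + 2 + 5 + 5 + 7 + 0 = 30

30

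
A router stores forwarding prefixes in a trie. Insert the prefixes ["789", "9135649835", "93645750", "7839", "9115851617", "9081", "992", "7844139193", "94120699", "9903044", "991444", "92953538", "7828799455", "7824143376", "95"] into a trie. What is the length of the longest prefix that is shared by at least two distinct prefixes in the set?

Look for the deepest trie node that still has at least two words in its subtree.
"7824143376" and "7828799455" agree on "782" (3 characters) before diverging; nothing deeper is shared.
Longest shared-prefix length: 3

3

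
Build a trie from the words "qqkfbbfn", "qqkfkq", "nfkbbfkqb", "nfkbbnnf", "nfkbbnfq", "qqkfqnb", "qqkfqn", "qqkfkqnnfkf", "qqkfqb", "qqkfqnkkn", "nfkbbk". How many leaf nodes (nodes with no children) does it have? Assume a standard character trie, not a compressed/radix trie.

9

Leaves are exactly the stored words that no other stored word extends.
Those words: "nfkbbfkqb", "nfkbbk", "nfkbbnfq", "nfkbbnnf", "qqkfbbfn", "qqkfkqnnfkf", "qqkfqb", "qqkfqnb", "qqkfqnkkn"
Leaf count: 9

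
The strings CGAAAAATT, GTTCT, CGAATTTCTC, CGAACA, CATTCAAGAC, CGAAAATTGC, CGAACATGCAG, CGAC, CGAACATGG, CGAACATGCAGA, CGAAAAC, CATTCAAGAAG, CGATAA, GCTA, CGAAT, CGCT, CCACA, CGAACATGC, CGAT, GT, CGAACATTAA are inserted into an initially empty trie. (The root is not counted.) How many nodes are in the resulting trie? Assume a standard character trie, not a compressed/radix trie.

Trace insertions, counting only characters that open a new branch:
  "CGAAAAATT" → 9 new (C, G, A, A, A, A, A, T, T)
  "GTTCT" → 5 new (G, T, T, C, T)
  "CGAATTTCTC" → prefix "CGAA" already present; 6 new (T, T, T, C, T, C)
  "CGAACA" → prefix "CGAA" already present; 2 new (C, A)
  "CATTCAAGAC" → prefix "C" already present; 9 new (A, T, T, C, A, A, G, A, C)
  "CGAAAATTGC" → prefix "CGAAAA" already present; 4 new (T, T, G, C)
  "CGAACATGCAG" → prefix "CGAACA" already present; 5 new (T, G, C, A, G)
  "CGAC" → prefix "CGA" already present; 1 new (C)
  "CGAACATGG" → prefix "CGAACATG" already present; 1 new (G)
  "CGAACATGCAGA" → prefix "CGAACATGCAG" already present; 1 new (A)
  "CGAAAAC" → prefix "CGAAAA" already present; 1 new (C)
  "CATTCAAGAAG" → prefix "CATTCAAGA" already present; 2 new (A, G)
  "CGATAA" → prefix "CGA" already present; 3 new (T, A, A)
  "GCTA" → prefix "G" already present; 3 new (C, T, A)
  "CGAAT" → prefix "CGAAT" already present; 0 new (none)
  "CGCT" → prefix "CG" already present; 2 new (C, T)
  "CCACA" → prefix "C" already present; 4 new (C, A, C, A)
  "CGAACATGC" → prefix "CGAACATGC" already present; 0 new (none)
  "CGAT" → prefix "CGAT" already present; 0 new (none)
  "GT" → prefix "GT" already present; 0 new (none)
  "CGAACATTAA" → prefix "CGAACAT" already present; 3 new (T, A, A)
Total nodes = 9 + 5 + 6 + 2 + 9 + 4 + 5 + 1 + 1 + 1 + 1 + 2 + 3 + 3 + 0 + 2 + 4 + 0 + 0 + 0 + 3 = 61

61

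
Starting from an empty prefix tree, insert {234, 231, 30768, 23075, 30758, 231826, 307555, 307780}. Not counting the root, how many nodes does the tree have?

22

Trace insertions, counting only characters that open a new branch:
  "234" → 3 new (2, 3, 4)
  "231" → prefix "23" already present; 1 new (1)
  "30768" → 5 new (3, 0, 7, 6, 8)
  "23075" → prefix "23" already present; 3 new (0, 7, 5)
  "30758" → prefix "307" already present; 2 new (5, 8)
  "231826" → prefix "231" already present; 3 new (8, 2, 6)
  "307555" → prefix "3075" already present; 2 new (5, 5)
  "307780" → prefix "307" already present; 3 new (7, 8, 0)
Total nodes = 3 + 1 + 5 + 3 + 2 + 3 + 2 + 3 = 22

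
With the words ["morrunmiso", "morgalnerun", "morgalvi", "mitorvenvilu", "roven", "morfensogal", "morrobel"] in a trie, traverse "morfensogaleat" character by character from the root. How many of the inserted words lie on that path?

Walk "morfensogaleat" from the root; an end-of-word marker is hit whenever a stored word is a prefix of "morfensogaleat".
Prefixes of the query that are stored words: "morfensogal"
Count: 1

1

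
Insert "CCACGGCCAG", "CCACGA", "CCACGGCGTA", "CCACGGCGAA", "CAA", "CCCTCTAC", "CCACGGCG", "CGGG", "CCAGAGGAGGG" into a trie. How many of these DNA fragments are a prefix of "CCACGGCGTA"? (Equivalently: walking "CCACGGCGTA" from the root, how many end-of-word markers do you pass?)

Check each prefix of "CCACGGCGTA" against the stored set — each match is an end-marker on the path.
Prefixes of the query that are stored words: "CCACGGCG", "CCACGGCGTA"
Count: 2

2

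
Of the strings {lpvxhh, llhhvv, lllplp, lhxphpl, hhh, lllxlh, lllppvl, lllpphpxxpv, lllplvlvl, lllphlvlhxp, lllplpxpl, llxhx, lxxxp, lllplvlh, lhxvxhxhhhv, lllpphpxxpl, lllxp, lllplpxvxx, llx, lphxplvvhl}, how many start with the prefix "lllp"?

9

Walk to "lllp"; the words in its subtree are exactly those with that prefix.
Matches: "lllphlvlhxp", "lllplp", "lllplpxpl", "lllplpxvxx", "lllplvlh", "lllplvlvl", "lllpphpxxpl", "lllpphpxxpv", "lllppvl"
Count: 9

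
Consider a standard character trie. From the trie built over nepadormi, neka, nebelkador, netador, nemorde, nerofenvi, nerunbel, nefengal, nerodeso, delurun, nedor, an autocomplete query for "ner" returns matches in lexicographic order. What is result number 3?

nerunbel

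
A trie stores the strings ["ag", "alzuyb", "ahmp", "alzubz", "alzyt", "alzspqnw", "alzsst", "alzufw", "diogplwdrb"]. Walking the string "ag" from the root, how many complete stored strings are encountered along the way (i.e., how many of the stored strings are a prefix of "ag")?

1

Walk "ag" from the root; an end-of-word marker is hit whenever a stored word is a prefix of "ag".
Prefixes of the query that are stored words: "ag"
Count: 1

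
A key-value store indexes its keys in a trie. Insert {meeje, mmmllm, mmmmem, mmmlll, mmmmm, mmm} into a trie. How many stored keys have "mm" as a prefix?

5

Traverse to the node for "mm", then collect every word in that subtree.
Words under "mm": mmm, mmmlll, mmmllm, mmmmem, mmmmm
Count: 5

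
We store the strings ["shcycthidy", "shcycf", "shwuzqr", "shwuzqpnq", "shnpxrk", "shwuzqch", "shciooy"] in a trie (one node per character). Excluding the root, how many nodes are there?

30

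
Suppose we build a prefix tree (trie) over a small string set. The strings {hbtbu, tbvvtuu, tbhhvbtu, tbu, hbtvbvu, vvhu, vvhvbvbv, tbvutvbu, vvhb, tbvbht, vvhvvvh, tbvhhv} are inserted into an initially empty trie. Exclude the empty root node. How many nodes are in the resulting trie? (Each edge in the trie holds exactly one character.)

Count nodes per top-level branch (shared prefixes stored once):
  'h'-branch (hbtbu, hbtvbvu): 9 nodes
  't'-branch (tbhhvbtu, tbu, tbvbht, tbvhhv, tbvutvbu, tbvvtuu): 25 nodes
  'v'-branch (vvhb, vvhu, vvhvbvbv, vvhvvvh): 13 nodes
Sum: 47

47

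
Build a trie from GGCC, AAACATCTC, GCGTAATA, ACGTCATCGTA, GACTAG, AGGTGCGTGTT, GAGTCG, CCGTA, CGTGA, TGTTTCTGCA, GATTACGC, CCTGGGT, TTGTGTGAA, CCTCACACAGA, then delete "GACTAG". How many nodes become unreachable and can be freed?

After clearing the end-marker at "GACTAG", prune upward until reaching a node still needed by another word.
The suffix "CTAG" (4 nodes) is used only by "GACTAG"; the node for "GA" still has the child "G", so pruning stops there.
Nodes removed: 4

4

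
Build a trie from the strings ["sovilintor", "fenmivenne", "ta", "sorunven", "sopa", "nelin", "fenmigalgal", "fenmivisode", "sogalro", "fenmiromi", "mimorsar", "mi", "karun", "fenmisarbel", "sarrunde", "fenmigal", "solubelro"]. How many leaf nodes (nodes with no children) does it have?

15

Leaves are exactly the stored words that no other stored word extends.
Those words: "fenmigalgal", "fenmiromi", "fenmisarbel", "fenmivenne", "fenmivisode", "karun", "mimorsar", "nelin", "sarrunde", "sogalro", "solubelro", "sopa", "sorunven", "sovilintor", "ta"
Leaf count: 15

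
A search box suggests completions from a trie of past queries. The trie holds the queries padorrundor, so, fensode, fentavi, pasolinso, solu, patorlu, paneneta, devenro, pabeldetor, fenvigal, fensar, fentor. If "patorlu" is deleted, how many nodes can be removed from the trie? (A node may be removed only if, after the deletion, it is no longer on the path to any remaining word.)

5

Walk "patorlu" from the leaf back toward the root, removing each node that no remaining word uses.
The suffix "torlu" (5 nodes) is used only by "patorlu"; the node for "pa" still has the child "d", so pruning stops there.
Nodes removed: 5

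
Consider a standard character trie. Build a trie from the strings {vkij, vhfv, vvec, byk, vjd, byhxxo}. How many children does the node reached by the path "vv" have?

Follow the path "vv" to its node, then look at its outgoing edges.
Distinct next characters after "vv": e.
That node has 1 child edge.

1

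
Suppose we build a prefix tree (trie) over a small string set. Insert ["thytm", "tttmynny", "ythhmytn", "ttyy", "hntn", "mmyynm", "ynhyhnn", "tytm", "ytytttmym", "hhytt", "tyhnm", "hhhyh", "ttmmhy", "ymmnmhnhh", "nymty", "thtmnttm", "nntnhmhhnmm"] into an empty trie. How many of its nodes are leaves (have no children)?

Leaves are exactly the stored words that no other stored word extends.
Those words: "hhhyh", "hhytt", "hntn", "mmyynm", "nntnhmhhnmm", "nymty", "thtmnttm", "thytm", "ttmmhy", "tttmynny", "ttyy", "tyhnm", "tytm", "ymmnmhnhh", "ynhyhnn", "ythhmytn", "ytytttmym"
Leaf count: 17

17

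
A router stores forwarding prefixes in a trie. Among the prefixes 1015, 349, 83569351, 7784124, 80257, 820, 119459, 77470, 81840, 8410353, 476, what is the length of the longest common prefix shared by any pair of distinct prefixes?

Look for the deepest trie node that still has at least two words in its subtree.
e.g. "77470" and "7784124" share the prefix "77" of length 2; no pair shares a longer one.
Longest shared-prefix length: 2

2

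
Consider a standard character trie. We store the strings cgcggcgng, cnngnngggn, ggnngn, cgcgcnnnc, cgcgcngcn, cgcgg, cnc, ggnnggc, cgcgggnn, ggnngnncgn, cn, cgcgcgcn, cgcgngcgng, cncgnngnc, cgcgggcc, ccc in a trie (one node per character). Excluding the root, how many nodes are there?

61

Trace insertions, counting only characters that open a new branch:
  "cgcggcgng" → 9 new (c, g, c, g, g, c, g, n, g)
  "cnngnngggn" → prefix "c" already present; 9 new (n, n, g, n, n, g, g, g, n)
  "ggnngn" → 6 new (g, g, n, n, g, n)
  "cgcgcnnnc" → prefix "cgcg" already present; 5 new (c, n, n, n, c)
  "cgcgcngcn" → prefix "cgcgcn" already present; 3 new (g, c, n)
  "cgcgg" → prefix "cgcgg" already present; 0 new (none)
  "cnc" → prefix "cn" already present; 1 new (c)
  "ggnnggc" → prefix "ggnng" already present; 2 new (g, c)
  "cgcgggnn" → prefix "cgcgg" already present; 3 new (g, n, n)
  "ggnngnncgn" → prefix "ggnngn" already present; 4 new (n, c, g, n)
  "cn" → prefix "cn" already present; 0 new (none)
  "cgcgcgcn" → prefix "cgcgc" already present; 3 new (g, c, n)
  "cgcgngcgng" → prefix "cgcg" already present; 6 new (n, g, c, g, n, g)
  "cncgnngnc" → prefix "cnc" already present; 6 new (g, n, n, g, n, c)
  "cgcgggcc" → prefix "cgcggg" already present; 2 new (c, c)
  "ccc" → prefix "c" already present; 2 new (c, c)
Total nodes = 9 + 9 + 6 + 5 + 3 + 0 + 1 + 2 + 3 + 4 + 0 + 3 + 6 + 6 + 2 + 2 = 61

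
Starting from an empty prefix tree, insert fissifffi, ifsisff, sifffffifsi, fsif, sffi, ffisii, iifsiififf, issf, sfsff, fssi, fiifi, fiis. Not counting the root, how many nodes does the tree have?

Count nodes per top-level branch (shared prefixes stored once):
  'f'-branch (ffisii, fiifi, fiis, fissifffi, fsif, fssi): 23 nodes
  'i'-branch (ifsisff, iifsiififf, issf): 19 nodes
  's'-branch (sffi, sfsff, sifffffifsi): 17 nodes
Sum: 59

59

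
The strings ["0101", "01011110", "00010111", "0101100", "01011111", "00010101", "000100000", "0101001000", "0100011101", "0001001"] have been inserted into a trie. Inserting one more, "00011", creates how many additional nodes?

"0001" is already a path in the trie; the remaining "1" must be added.
So 5 − 4 = 1 new nodes.

1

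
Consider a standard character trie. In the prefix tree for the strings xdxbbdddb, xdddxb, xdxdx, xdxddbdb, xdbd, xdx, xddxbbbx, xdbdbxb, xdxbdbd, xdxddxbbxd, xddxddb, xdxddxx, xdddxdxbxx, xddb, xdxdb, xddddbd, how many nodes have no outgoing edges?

A leaf is a node with no children — equivalently, the end of a word that is not a proper prefix of any other stored word.
Those words: "xdbdbxb", "xddb", "xddddbd", "xdddxb", "xdddxdxbxx", "xddxbbbx", "xddxddb", "xdxbbdddb", "xdxbdbd", "xdxdb", "xdxddbdb", "xdxddxbbxd", "xdxddxx", "xdxdx"
Leaf count: 14

14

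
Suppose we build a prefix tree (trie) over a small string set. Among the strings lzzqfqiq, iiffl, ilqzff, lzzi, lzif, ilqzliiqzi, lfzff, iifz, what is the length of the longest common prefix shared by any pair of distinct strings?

The deepest shared node is where two words last agree before diverging.
e.g. "ilqzff" and "ilqzliiqzi" share the prefix "ilqz" of length 4; no pair shares a longer one.
Longest shared-prefix length: 4

4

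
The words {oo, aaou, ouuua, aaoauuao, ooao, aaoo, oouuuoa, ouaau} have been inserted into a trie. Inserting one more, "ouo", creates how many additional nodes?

The longest prefix of "ouo" already in the trie is "ou" (length 2).
So 3 − 2 = 1 new nodes.

1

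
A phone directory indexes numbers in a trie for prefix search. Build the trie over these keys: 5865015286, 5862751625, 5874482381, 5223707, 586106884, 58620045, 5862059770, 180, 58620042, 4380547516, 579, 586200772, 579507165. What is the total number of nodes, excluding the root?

71

For each word, the new-node count is its length minus the longest prefix already in the trie:
  "5865015286" → 10 new (5, 8, 6, 5, 0, 1, 5, 2, 8, 6)
  "5862751625" → prefix "586" already present; 7 new (2, 7, 5, 1, 6, 2, 5)
  "5874482381" → prefix "58" already present; 8 new (7, 4, 4, 8, 2, 3, 8, 1)
  "5223707" → prefix "5" already present; 6 new (2, 2, 3, 7, 0, 7)
  "586106884" → prefix "586" already present; 6 new (1, 0, 6, 8, 8, 4)
  "58620045" → prefix "5862" already present; 4 new (0, 0, 4, 5)
  "5862059770" → prefix "58620" already present; 5 new (5, 9, 7, 7, 0)
  "180" → 3 new (1, 8, 0)
  "58620042" → prefix "5862004" already present; 1 new (2)
  "4380547516" → 10 new (4, 3, 8, 0, 5, 4, 7, 5, 1, 6)
  "579" → prefix "5" already present; 2 new (7, 9)
  "586200772" → prefix "586200" already present; 3 new (7, 7, 2)
  "579507165" → prefix "579" already present; 6 new (5, 0, 7, 1, 6, 5)
Total nodes = 10 + 7 + 8 + 6 + 6 + 4 + 5 + 3 + 1 + 10 + 2 + 3 + 6 = 71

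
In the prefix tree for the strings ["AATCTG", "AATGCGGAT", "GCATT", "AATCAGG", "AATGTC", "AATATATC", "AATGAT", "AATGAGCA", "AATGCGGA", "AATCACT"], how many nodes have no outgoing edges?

Leaves are exactly the stored words that no other stored word extends.
Those words: "AATATATC", "AATCACT", "AATCAGG", "AATCTG", "AATGAGCA", "AATGAT", "AATGCGGAT", "AATGTC", "GCATT"
Leaf count: 9

9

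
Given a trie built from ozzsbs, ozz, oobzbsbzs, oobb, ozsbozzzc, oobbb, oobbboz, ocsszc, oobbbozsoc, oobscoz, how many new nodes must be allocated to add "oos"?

Walking "oos" from the root, the first 2 characters ("oo") follow existing edges; "s" is the first miss.
New nodes needed: |"oos"| − 2 = 3 − 2 = 1.

1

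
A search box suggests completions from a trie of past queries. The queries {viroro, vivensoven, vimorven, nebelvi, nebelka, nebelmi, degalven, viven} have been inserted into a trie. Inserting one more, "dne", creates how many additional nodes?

Walking "dne" from the root, the first 1 characters ("d") follow existing edges; "n" is the first miss.
So 3 − 1 = 2 new nodes.

2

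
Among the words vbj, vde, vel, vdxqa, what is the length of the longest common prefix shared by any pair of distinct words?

2

The deepest shared node is where two words last agree before diverging.
e.g. "vde" and "vdxqa" share the prefix "vd" of length 2; no pair shares a longer one.
Longest shared-prefix length: 2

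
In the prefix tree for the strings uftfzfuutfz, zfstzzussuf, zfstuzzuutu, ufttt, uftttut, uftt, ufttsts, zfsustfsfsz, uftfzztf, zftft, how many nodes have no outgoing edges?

A leaf is a node with no children — equivalently, the end of a word that is not a proper prefix of any other stored word.
Those words: "uftfzfuutfz", "uftfzztf", "ufttsts", "uftttut", "zfstuzzuutu", "zfstzzussuf", "zfsustfsfsz", "zftft"
Leaf count: 8

8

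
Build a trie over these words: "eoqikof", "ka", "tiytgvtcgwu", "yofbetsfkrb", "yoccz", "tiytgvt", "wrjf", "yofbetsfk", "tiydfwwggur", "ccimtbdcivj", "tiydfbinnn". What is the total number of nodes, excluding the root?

62

For each word, the new-node count is its length minus the longest prefix already in the trie:
  "eoqikof" → 7 new (e, o, q, i, k, o, f)
  "ka" → 2 new (k, a)
  "tiytgvtcgwu" → 11 new (t, i, y, t, g, v, t, c, g, w, u)
  "yofbetsfkrb" → 11 new (y, o, f, b, e, t, s, f, k, r, b)
  "yoccz" → prefix "yo" already present; 3 new (c, c, z)
  "tiytgvt" → prefix "tiytgvt" already present; 0 new (none)
  "wrjf" → 4 new (w, r, j, f)
  "yofbetsfk" → prefix "yofbetsfk" already present; 0 new (none)
  "tiydfwwggur" → prefix "tiy" already present; 8 new (d, f, w, w, g, g, u, r)
  "ccimtbdcivj" → 11 new (c, c, i, m, t, b, d, c, i, v, j)
  "tiydfbinnn" → prefix "tiydf" already present; 5 new (b, i, n, n, n)
Total nodes = 7 + 2 + 11 + 11 + 3 + 0 + 4 + 0 + 8 + 11 + 5 = 62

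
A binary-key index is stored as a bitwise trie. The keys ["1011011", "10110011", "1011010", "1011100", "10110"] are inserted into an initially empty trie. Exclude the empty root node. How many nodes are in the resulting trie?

Trie structure (* marks end of a word):
(root)
└─ 1
   └─ 0
      └─ 1
         └─ 1
            ├─ 0 *
            │  ├─ 0
            │  │  └─ 1
            │  │     └─ 1 *
            │  └─ 1
            │     ├─ 0 *
            │     └─ 1 *
            └─ 1
               └─ 0
                  └─ 0 *
Counting every labelled node above: 14.

14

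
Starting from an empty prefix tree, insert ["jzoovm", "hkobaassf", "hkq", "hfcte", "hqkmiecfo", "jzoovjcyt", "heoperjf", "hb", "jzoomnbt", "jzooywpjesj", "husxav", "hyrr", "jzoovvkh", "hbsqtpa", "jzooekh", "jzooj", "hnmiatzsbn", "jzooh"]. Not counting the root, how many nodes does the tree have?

Trace insertions, counting only characters that open a new branch:
  "jzoovm" → 6 new (j, z, o, o, v, m)
  "hkobaassf" → 9 new (h, k, o, b, a, a, s, s, f)
  "hkq" → prefix "hk" already present; 1 new (q)
  "hfcte" → prefix "h" already present; 4 new (f, c, t, e)
  "hqkmiecfo" → prefix "h" already present; 8 new (q, k, m, i, e, c, f, o)
  "jzoovjcyt" → prefix "jzoov" already present; 4 new (j, c, y, t)
  "heoperjf" → prefix "h" already present; 7 new (e, o, p, e, r, j, f)
  "hb" → prefix "h" already present; 1 new (b)
  "jzoomnbt" → prefix "jzoo" already present; 4 new (m, n, b, t)
  "jzooywpjesj" → prefix "jzoo" already present; 7 new (y, w, p, j, e, s, j)
  "husxav" → prefix "h" already present; 5 new (u, s, x, a, v)
  "hyrr" → prefix "h" already present; 3 new (y, r, r)
  "jzoovvkh" → prefix "jzoov" already present; 3 new (v, k, h)
  "hbsqtpa" → prefix "hb" already present; 5 new (s, q, t, p, a)
  "jzooekh" → prefix "jzoo" already present; 3 new (e, k, h)
  "jzooj" → prefix "jzoo" already present; 1 new (j)
  "hnmiatzsbn" → prefix "h" already present; 9 new (n, m, i, a, t, z, s, b, n)
  "jzooh" → prefix "jzoo" already present; 1 new (h)
Total nodes = 6 + 9 + 1 + 4 + 8 + 4 + 7 + 1 + 4 + 7 + 5 + 3 + 3 + 5 + 3 + 1 + 9 + 1 = 81

81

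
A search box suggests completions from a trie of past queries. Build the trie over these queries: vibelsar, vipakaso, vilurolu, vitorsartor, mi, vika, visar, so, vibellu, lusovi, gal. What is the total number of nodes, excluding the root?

49

Trace insertions, counting only characters that open a new branch:
  "vibelsar" → 8 new (v, i, b, e, l, s, a, r)
  "vipakaso" → prefix "vi" already present; 6 new (p, a, k, a, s, o)
  "vilurolu" → prefix "vi" already present; 6 new (l, u, r, o, l, u)
  "vitorsartor" → prefix "vi" already present; 9 new (t, o, r, s, a, r, t, o, r)
  "mi" → 2 new (m, i)
  "vika" → prefix "vi" already present; 2 new (k, a)
  "visar" → prefix "vi" already present; 3 new (s, a, r)
  "so" → 2 new (s, o)
  "vibellu" → prefix "vibel" already present; 2 new (l, u)
  "lusovi" → 6 new (l, u, s, o, v, i)
  "gal" → 3 new (g, a, l)
Total nodes = 8 + 6 + 6 + 9 + 2 + 2 + 3 + 2 + 2 + 6 + 3 = 49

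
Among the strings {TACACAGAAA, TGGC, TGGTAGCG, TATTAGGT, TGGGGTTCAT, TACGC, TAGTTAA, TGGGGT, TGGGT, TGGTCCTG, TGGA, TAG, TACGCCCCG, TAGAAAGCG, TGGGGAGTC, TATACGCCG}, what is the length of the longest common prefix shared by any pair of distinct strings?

6

The deepest shared node is where two words last agree before diverging.
"TGGGGT" and "TGGGGTTCAT" agree on "TGGGGT" (6 characters) before diverging; nothing deeper is shared.
Longest shared-prefix length: 6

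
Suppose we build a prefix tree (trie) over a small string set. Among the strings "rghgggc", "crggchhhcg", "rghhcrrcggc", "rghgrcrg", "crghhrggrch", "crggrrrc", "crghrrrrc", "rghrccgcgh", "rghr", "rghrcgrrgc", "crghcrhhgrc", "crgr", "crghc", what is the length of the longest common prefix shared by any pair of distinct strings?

5

Look for the deepest trie node that still has at least two words in its subtree.
"crghc" and "crghcrhhgrc" agree on "crghc" (5 characters) before diverging; nothing deeper is shared.
Longest shared-prefix length: 5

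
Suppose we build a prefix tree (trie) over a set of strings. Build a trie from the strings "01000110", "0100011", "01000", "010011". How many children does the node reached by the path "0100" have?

Walk "0100" from the root, arriving at one node.
Characters that immediately follow "0100" among the stored strings: {0, 1}.
That node has 2 child edges.

2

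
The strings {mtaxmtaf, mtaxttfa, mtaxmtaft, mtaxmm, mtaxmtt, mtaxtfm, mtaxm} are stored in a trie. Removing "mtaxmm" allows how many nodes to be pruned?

1

After clearing the end-marker at "mtaxmm", prune upward until reaching a node still needed by another word.
The suffix "m" (1 node) is used only by "mtaxmm"; the node for "mtaxm" still has the child "t", so pruning stops there.
Nodes removed: 1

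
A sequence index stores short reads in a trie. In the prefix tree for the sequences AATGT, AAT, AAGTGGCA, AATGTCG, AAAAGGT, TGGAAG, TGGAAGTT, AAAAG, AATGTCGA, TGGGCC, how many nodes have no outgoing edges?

5

Leaves are exactly the stored words that no other stored word extends.
Those words: "AAAAGGT", "AAGTGGCA", "AATGTCGA", "TGGAAGTT", "TGGGCC"
Leaf count: 5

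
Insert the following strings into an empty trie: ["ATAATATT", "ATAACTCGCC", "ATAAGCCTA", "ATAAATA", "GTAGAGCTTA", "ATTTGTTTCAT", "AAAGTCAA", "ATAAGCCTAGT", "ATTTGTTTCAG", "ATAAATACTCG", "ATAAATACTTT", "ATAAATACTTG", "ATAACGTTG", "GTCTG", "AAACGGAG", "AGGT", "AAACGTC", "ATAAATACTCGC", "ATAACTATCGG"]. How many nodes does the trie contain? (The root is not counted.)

For each word, the new-node count is its length minus the longest prefix already in the trie:
  "ATAATATT" → 8 new (A, T, A, A, T, A, T, T)
  "ATAACTCGCC" → prefix "ATAA" already present; 6 new (C, T, C, G, C, C)
  "ATAAGCCTA" → prefix "ATAA" already present; 5 new (G, C, C, T, A)
  "ATAAATA" → prefix "ATAA" already present; 3 new (A, T, A)
  "GTAGAGCTTA" → 10 new (G, T, A, G, A, G, C, T, T, A)
  "ATTTGTTTCAT" → prefix "AT" already present; 9 new (T, T, G, T, T, T, C, A, T)
  "AAAGTCAA" → prefix "A" already present; 7 new (A, A, G, T, C, A, A)
  "ATAAGCCTAGT" → prefix "ATAAGCCTA" already present; 2 new (G, T)
  "ATTTGTTTCAG" → prefix "ATTTGTTTCA" already present; 1 new (G)
  "ATAAATACTCG" → prefix "ATAAATA" already present; 4 new (C, T, C, G)
  "ATAAATACTTT" → prefix "ATAAATACT" already present; 2 new (T, T)
  "ATAAATACTTG" → prefix "ATAAATACTT" already present; 1 new (G)
  "ATAACGTTG" → prefix "ATAAC" already present; 4 new (G, T, T, G)
  "GTCTG" → prefix "GT" already present; 3 new (C, T, G)
  "AAACGGAG" → prefix "AAA" already present; 5 new (C, G, G, A, G)
  "AGGT" → prefix "A" already present; 3 new (G, G, T)
  "AAACGTC" → prefix "AAACG" already present; 2 new (T, C)
  "ATAAATACTCGC" → prefix "ATAAATACTCG" already present; 1 new (C)
  "ATAACTATCGG" → prefix "ATAACT" already present; 5 new (A, T, C, G, G)
Total nodes = 8 + 6 + 5 + 3 + 10 + 9 + 7 + 2 + 1 + 4 + 2 + 1 + 4 + 3 + 5 + 3 + 2 + 1 + 5 = 81

81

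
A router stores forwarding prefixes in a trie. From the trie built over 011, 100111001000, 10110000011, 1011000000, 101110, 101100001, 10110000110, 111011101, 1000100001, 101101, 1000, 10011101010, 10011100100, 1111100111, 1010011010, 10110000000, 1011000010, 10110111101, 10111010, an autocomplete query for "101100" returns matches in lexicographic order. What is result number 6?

Words with prefix "101100", in lexicographic order: "1011000000", "10110000000", "10110000011", "101100001", "1011000010", "10110000110"
Position 6: 10110000110

10110000110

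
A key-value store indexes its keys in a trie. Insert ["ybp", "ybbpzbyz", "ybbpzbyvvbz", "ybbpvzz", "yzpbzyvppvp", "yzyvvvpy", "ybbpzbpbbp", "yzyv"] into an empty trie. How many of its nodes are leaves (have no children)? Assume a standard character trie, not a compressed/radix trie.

7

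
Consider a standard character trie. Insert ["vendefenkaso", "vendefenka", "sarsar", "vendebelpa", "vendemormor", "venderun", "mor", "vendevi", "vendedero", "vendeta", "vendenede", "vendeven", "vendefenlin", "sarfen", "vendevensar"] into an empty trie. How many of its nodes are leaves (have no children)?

A leaf is a node with no children — equivalently, the end of a word that is not a proper prefix of any other stored word.
Those words: "mor", "sarfen", "sarsar", "vendebelpa", "vendedero", "vendefenkaso", "vendefenlin", "vendemormor", "vendenede", "venderun", "vendeta", "vendevensar", "vendevi"
Leaf count: 13

13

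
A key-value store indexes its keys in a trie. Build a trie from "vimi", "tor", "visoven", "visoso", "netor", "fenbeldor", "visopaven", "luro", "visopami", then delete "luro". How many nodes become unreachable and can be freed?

4

Walk "luro" from the leaf back toward the root, removing each node that no remaining word uses.
No other word shares any prefix with "luro", so all 4 of its nodes go.
Nodes removed: 4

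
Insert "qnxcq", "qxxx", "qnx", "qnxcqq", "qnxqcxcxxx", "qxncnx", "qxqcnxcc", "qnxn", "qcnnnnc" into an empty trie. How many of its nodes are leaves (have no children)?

7

Leaves are exactly the stored words that no other stored word extends.
Those words: "qcnnnnc", "qnxcqq", "qnxn", "qnxqcxcxxx", "qxncnx", "qxqcnxcc", "qxxx"
Leaf count: 7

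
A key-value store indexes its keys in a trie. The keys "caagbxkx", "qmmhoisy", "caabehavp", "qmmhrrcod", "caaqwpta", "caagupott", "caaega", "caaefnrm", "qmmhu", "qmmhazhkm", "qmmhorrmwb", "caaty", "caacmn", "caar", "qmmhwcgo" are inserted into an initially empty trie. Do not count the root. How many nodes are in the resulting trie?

65

Count nodes per top-level branch (shared prefixes stored once):
  'c'-branch (caabehavp, caacmn, caaefnrm, caaega, caagbxkx, caagupott, caaqwpta, caar, caaty): 37 nodes
  'q'-branch (qmmhazhkm, qmmhoisy, qmmhorrmwb, qmmhrrcod, qmmhu, qmmhwcgo): 28 nodes
Sum: 65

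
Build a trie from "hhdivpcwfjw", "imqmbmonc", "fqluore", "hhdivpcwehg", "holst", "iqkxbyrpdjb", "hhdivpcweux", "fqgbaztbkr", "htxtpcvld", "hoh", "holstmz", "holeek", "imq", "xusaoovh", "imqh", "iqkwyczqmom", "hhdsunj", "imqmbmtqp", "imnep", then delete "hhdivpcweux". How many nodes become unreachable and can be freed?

2

A node on "hhdivpcweux"'s path can go only if nothing else ends at it or branches off below it.
The suffix "ux" (2 nodes) is used only by "hhdivpcweux"; the node for "hhdivpcwe" still has the child "h", so pruning stops there.
Nodes removed: 2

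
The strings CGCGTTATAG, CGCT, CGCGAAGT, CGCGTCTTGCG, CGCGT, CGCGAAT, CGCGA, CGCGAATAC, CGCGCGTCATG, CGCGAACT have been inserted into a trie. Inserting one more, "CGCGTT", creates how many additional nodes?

0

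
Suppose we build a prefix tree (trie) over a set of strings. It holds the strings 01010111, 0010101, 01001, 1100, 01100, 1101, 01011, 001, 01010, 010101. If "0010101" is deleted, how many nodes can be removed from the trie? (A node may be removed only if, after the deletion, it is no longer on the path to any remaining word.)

4

A node on "0010101"'s path can go only if nothing else ends at it or branches off below it.
The suffix "0101" (4 nodes) is used only by "0010101"; "001" is itself a stored word, so pruning stops there.
Nodes removed: 4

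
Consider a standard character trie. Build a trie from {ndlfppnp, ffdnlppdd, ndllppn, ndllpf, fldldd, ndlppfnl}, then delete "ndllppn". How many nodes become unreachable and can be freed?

After clearing the end-marker at "ndllppn", prune upward until reaching a node still needed by another word.
The suffix "pn" (2 nodes) is used only by "ndllppn"; the node for "ndllp" still has the child "f", so pruning stops there.
Nodes removed: 2

2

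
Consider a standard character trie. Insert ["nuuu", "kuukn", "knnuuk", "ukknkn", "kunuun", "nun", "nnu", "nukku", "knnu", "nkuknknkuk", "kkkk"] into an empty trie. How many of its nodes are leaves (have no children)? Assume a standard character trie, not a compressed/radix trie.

A leaf is a node with no children — equivalently, the end of a word that is not a proper prefix of any other stored word.
Those words: "kkkk", "knnuuk", "kunuun", "kuukn", "nkuknknkuk", "nnu", "nukku", "nun", "nuuu", "ukknkn"
Leaf count: 10

10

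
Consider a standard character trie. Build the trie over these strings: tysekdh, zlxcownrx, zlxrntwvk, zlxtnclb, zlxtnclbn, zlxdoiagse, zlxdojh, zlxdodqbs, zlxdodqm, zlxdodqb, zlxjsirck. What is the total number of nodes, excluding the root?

For each word, the new-node count is its length minus the longest prefix already in the trie:
  "tysekdh" → 7 new (t, y, s, e, k, d, h)
  "zlxcownrx" → 9 new (z, l, x, c, o, w, n, r, x)
  "zlxrntwvk" → prefix "zlx" already present; 6 new (r, n, t, w, v, k)
  "zlxtnclb" → prefix "zlx" already present; 5 new (t, n, c, l, b)
  "zlxtnclbn" → prefix "zlxtnclb" already present; 1 new (n)
  "zlxdoiagse" → prefix "zlx" already present; 7 new (d, o, i, a, g, s, e)
  "zlxdojh" → prefix "zlxdo" already present; 2 new (j, h)
  "zlxdodqbs" → prefix "zlxdo" already present; 4 new (d, q, b, s)
  "zlxdodqm" → prefix "zlxdodq" already present; 1 new (m)
  "zlxdodqb" → prefix "zlxdodqb" already present; 0 new (none)
  "zlxjsirck" → prefix "zlx" already present; 6 new (j, s, i, r, c, k)
Total nodes = 7 + 9 + 6 + 5 + 1 + 7 + 2 + 4 + 1 + 0 + 6 = 48

48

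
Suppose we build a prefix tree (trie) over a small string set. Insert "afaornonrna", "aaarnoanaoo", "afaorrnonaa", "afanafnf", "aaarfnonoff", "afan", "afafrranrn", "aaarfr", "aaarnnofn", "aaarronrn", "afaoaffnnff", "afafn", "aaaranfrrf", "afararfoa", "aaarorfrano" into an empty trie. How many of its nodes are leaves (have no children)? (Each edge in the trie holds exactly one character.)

Leaves are exactly the stored words that no other stored word extends.
Those words: "aaaranfrrf", "aaarfnonoff", "aaarfr", "aaarnnofn", "aaarnoanaoo", "aaarorfrano", "aaarronrn", "afafn", "afafrranrn", "afanafnf", "afaoaffnnff", "afaornonrna", "afaorrnonaa", "afararfoa"
Leaf count: 14

14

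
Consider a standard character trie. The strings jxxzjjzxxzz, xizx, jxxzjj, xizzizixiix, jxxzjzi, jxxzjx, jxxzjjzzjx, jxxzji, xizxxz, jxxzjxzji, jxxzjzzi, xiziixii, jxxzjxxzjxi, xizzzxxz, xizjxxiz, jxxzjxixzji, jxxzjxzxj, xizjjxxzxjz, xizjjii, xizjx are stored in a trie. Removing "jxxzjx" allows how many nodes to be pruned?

After clearing the end-marker at "jxxzjx", prune upward until reaching a node still needed by another word.
Every node on "jxxzjx" is still needed (e.g. by "jxxzjxzji"), so nothing is freed.
Nodes removed: 0

0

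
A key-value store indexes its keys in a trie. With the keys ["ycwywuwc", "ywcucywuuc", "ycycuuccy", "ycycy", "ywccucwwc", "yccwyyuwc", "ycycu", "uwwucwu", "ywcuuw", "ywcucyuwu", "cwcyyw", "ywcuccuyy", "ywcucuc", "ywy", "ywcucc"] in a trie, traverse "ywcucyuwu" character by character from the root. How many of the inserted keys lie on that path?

1

Traverse "ywcucyuwu" character by character; count nodes along the way that are marked as word ends.
Prefixes of the query that are stored words: "ywcucyuwu"
Count: 1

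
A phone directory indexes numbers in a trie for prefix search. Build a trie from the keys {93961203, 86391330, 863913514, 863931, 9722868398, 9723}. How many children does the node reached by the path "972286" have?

Follow the path "972286" to its node, then look at its outgoing edges.
Distinct next characters after "972286": 8.
That node has 1 child edge.

1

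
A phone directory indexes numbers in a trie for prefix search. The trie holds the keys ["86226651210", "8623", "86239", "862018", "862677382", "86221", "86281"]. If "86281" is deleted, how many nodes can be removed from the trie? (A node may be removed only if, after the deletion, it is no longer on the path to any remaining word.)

2

After clearing the end-marker at "86281", prune upward until reaching a node still needed by another word.
The suffix "81" (2 nodes) is used only by "86281"; the node for "862" still has the child "2", so pruning stops there.
Nodes removed: 2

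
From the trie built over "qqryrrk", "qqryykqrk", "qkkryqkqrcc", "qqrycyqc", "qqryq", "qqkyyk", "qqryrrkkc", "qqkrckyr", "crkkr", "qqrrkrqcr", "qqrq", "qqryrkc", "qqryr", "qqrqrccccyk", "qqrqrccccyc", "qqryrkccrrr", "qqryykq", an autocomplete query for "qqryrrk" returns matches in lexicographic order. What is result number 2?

qqryrrkkc

Words with prefix "qqryrrk", in lexicographic order: "qqryrrk", "qqryrrkkc"
Position 2: qqryrrkkc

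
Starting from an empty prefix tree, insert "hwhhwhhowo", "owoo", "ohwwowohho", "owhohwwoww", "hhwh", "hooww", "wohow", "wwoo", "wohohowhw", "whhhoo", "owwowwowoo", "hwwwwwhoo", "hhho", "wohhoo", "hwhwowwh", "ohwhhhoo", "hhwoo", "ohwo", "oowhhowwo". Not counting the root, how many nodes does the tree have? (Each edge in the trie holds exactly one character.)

97

Count nodes per top-level branch (shared prefixes stored once):
  'h'-branch (hhho, hhwh, hhwoo, hooww, hwhhwhhowo, hwhwowwh, hwwwwwhoo): 33 nodes
  'o'-branch (ohwhhhoo, ohwo, ohwwowohho, oowhhowwo, owhohwwoww, owoo, owwowwowoo): 43 nodes
  'w'-branch (whhhoo, wohhoo, wohohowhw, wohow, wwoo): 21 nodes
Sum: 97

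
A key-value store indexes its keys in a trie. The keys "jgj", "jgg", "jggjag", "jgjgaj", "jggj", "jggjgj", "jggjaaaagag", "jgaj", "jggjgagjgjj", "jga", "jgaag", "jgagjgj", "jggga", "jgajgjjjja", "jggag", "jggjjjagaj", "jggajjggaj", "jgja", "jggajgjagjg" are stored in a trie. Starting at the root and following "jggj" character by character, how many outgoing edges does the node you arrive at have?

Walk "jggj" from the root, arriving at one node.
Characters that immediately follow "jggj" among the stored strings: {a, g, j}.
That node has 3 child edges.

3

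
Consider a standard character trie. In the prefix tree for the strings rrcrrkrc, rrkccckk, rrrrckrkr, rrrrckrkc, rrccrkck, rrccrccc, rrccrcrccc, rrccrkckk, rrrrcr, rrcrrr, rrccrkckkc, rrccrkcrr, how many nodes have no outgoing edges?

A leaf is a node with no children — equivalently, the end of a word that is not a proper prefix of any other stored word.
Those words: "rrccrccc", "rrccrcrccc", "rrccrkckkc", "rrccrkcrr", "rrcrrkrc", "rrcrrr", "rrkccckk", "rrrrckrkc", "rrrrckrkr", "rrrrcr"
Leaf count: 10

10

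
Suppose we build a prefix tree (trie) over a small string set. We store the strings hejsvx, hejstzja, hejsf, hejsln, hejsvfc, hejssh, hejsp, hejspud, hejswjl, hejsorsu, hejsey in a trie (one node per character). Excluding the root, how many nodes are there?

Count nodes per top-level branch (shared prefixes stored once):
  'h'-branch (hejsey, hejsf, hejsln, hejsorsu, hejsp, hejspud, hejssh, hejstzja, hejsvfc, hejsvx, hejswjl): 29 nodes
Sum: 29

29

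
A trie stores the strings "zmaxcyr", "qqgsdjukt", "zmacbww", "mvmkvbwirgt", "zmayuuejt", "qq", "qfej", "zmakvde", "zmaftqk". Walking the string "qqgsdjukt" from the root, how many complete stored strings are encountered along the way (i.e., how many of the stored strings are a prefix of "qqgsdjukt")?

2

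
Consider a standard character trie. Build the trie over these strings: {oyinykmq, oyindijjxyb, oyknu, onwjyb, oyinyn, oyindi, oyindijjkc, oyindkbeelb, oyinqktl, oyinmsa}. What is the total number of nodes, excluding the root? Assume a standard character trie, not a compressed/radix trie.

For each word, the new-node count is its length minus the longest prefix already in the trie:
  "oyinykmq" → 8 new (o, y, i, n, y, k, m, q)
  "oyindijjxyb" → prefix "oyin" already present; 7 new (d, i, j, j, x, y, b)
  "oyknu" → prefix "oy" already present; 3 new (k, n, u)
  "onwjyb" → prefix "o" already present; 5 new (n, w, j, y, b)
  "oyinyn" → prefix "oyiny" already present; 1 new (n)
  "oyindi" → prefix "oyindi" already present; 0 new (none)
  "oyindijjkc" → prefix "oyindijj" already present; 2 new (k, c)
  "oyindkbeelb" → prefix "oyind" already present; 6 new (k, b, e, e, l, b)
  "oyinqktl" → prefix "oyin" already present; 4 new (q, k, t, l)
  "oyinmsa" → prefix "oyin" already present; 3 new (m, s, a)
Total nodes = 8 + 7 + 3 + 5 + 1 + 0 + 2 + 6 + 4 + 3 = 39

39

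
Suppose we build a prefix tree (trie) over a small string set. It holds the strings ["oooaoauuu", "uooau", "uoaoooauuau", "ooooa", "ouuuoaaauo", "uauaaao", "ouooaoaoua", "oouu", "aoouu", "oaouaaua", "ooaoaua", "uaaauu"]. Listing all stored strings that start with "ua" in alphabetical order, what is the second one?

DFS of the "ua" subtree visits, in order: "uaaauu", "uauaaao"
The 2nd is uauaaao.

uauaaao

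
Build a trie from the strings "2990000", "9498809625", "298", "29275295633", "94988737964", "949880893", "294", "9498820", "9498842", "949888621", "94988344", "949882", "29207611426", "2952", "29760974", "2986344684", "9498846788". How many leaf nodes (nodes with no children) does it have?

Leaves are exactly the stored words that no other stored word extends.
Those words: "29207611426", "29275295633", "294", "2952", "29760974", "2986344684", "2990000", "949880893", "9498809625", "9498820", "94988344", "9498842", "9498846788", "94988737964", "949888621"
Leaf count: 15

15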